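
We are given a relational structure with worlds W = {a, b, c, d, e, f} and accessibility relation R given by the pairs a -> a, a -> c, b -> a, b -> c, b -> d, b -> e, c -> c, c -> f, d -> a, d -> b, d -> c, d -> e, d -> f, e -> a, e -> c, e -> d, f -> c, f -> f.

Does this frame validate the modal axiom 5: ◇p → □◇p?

By correspondence theory, 5 is valid on a frame iff R is Euclidean.
Euclidean: no — b R a and b R d, but not a R d.

No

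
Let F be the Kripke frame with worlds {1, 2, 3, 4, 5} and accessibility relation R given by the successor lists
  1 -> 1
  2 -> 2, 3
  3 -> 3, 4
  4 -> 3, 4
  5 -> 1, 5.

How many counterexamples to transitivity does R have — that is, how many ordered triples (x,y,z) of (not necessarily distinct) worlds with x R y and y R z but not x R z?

1

Enumerating: (2,3,4).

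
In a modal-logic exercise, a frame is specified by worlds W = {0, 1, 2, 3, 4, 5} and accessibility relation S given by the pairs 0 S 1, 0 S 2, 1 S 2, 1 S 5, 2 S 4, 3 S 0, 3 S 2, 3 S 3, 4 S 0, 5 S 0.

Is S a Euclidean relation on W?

Euclidean: no — 0 S 2 and 0 S 1, but not 2 S 1.

No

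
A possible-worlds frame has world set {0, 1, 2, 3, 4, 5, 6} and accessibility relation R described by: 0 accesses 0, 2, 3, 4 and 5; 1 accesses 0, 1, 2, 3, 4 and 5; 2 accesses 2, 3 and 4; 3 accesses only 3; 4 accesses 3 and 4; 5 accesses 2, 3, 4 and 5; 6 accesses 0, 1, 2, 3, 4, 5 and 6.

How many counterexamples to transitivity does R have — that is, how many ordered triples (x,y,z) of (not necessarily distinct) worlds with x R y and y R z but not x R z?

R is transitive; there are no such tuples.

0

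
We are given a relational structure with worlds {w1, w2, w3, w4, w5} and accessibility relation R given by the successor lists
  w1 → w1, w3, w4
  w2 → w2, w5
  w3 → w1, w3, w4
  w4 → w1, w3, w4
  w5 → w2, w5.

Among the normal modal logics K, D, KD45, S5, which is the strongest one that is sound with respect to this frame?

Serial (axiom D): yes — every world has a successor (e.g. w1 R w1).
Euclidean (axiom 5): yes — any two successors of a common world are R-related.
Transitive (axiom 4): yes — every two-step R-path is closed by a direct edge.
Reflexive (axiom T): yes — every world is R-related to itself.
So F validates K, D, KD45, S5. The strongest is S5.

S5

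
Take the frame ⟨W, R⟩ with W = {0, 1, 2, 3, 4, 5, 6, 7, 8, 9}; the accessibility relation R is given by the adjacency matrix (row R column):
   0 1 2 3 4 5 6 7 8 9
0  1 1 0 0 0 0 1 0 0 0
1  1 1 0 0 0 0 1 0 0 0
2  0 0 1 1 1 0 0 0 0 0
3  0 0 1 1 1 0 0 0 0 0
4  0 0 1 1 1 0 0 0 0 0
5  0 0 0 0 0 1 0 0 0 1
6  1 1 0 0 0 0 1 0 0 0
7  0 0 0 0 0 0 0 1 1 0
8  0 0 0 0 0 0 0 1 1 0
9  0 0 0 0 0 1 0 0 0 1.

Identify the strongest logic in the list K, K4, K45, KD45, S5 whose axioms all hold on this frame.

S5

Transitive (axiom 4): yes — every two-step R-path is closed by a direct edge.
Euclidean (axiom 5): yes — any two successors of a common world are R-related.
Serial (axiom D): yes — every world has a successor (e.g. 0 R 0).
Reflexive (axiom T): yes — every world is R-related to itself.
So F validates K, K4, K45, KD45, S5. The strongest is S5.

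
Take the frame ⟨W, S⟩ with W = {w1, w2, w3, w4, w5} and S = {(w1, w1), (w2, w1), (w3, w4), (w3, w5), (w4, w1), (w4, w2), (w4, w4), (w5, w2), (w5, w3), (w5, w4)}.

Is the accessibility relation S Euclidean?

Euclidean: no — w3 S w4 and w3 S w5, but not w4 S w5.

No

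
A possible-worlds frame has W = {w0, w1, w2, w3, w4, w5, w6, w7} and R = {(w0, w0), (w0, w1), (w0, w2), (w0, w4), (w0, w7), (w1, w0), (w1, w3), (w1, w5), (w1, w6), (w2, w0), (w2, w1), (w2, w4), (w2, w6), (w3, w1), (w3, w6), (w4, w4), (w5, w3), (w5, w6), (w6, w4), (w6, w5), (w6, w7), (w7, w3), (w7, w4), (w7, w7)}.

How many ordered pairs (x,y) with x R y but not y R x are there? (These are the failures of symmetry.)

Enumerating: (w0,w4), (w0,w7), (w1,w5), (w1,w6), (w2,w1), (w2,w4), (w2,w6), (w3,w6), (w5,w3), (w6,w4), (w6,w7), (w7,w3), (w7,w4).

13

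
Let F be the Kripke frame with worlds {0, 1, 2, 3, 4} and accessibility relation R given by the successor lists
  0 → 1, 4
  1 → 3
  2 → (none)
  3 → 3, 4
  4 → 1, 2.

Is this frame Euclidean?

Euclidean: no — 0 R 1 and 0 R 4, but not 1 R 4.

No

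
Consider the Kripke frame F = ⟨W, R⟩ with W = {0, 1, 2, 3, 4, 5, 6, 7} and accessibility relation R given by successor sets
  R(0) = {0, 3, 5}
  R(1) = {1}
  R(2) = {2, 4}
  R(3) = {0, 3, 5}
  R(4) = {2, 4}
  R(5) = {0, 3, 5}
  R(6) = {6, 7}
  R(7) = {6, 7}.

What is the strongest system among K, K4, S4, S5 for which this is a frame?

S5

Transitive (axiom 4): yes — every two-step R-path is closed by a direct edge.
Reflexive (axiom T): yes — every world is R-related to itself.
Euclidean (axiom 5): yes — any two successors of a common world are R-related.
So F validates K, K4, S4, S5. The strongest is S5.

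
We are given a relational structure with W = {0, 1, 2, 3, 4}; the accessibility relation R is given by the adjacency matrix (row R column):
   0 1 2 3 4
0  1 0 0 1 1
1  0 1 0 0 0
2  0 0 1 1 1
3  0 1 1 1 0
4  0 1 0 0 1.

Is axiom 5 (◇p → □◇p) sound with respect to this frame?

The schema 5 characterises exactly the Euclidean frames.
Euclidean: no — 0 R 3 and 0 R 4, but not 3 R 4.

No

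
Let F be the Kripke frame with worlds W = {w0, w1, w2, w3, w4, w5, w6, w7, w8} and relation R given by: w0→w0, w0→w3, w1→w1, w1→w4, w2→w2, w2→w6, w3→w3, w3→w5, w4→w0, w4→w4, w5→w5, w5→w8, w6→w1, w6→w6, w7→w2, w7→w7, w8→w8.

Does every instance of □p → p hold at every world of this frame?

Axiom T corresponds to the accessibility relation being reflexive.
Reflexive: yes — every world is R-related to itself.

Yes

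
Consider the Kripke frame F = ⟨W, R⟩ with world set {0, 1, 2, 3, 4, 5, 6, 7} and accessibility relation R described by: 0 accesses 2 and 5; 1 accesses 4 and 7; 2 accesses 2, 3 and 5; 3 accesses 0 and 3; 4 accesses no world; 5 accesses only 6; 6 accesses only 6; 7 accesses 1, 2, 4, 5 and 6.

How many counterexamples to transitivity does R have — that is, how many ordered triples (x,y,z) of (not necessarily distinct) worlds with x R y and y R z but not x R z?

12

Enumerating: (0,2,3), (0,5,6), (1,7,1), (1,7,2), (1,7,5), (1,7,6), (2,3,0), (2,5,6), (3,0,2), (3,0,5), (7,1,7), (7,2,3).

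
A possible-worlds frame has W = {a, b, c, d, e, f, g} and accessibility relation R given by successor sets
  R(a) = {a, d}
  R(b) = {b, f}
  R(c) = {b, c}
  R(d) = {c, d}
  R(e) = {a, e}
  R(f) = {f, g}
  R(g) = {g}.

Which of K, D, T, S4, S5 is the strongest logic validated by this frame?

Serial (axiom D): yes — every world has a successor (e.g. a R a).
Reflexive (axiom T): yes — every world is R-related to itself.
Transitive (axiom 4): no — a R d and d R c, but not a R c.
Euclidean (axiom 5): no — a R d and a R a, but not d R a.
So F validates K, D, T; S4 would additionally require R to be transitive. The strongest is T.

T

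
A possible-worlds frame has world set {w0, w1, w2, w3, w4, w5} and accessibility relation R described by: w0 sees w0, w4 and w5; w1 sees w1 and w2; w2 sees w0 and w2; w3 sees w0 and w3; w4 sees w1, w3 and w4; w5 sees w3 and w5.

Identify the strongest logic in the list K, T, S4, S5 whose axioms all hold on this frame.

T

Reflexive (axiom T): yes — every world is R-related to itself.
Transitive (axiom 4): no — w0 R w4 and w4 R w1, but not w0 R w1.
Euclidean (axiom 5): no — w0 R w4 and w0 R w5, but not w4 R w5.
So F validates K, T; S4 would additionally require R to be transitive. The strongest is T.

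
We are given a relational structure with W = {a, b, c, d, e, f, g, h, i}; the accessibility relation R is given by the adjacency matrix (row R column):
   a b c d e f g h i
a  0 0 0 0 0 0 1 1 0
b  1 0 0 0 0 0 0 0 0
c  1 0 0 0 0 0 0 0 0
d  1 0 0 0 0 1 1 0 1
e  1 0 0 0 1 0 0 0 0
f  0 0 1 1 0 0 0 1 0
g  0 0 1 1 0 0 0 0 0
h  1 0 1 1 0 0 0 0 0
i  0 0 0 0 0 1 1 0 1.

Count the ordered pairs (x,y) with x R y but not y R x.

Enumerating: (a,g), (b,a), (c,a), (d,a), (d,i), (e,a), (f,c), (f,h), (g,c), (h,c), (h,d), (i,f), (i,g).

13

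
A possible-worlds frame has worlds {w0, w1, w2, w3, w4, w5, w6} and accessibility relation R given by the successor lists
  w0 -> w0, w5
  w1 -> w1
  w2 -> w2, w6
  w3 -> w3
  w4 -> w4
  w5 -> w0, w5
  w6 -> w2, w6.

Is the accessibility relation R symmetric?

Symmetric: yes — every pair in R has its reverse in R.

Yes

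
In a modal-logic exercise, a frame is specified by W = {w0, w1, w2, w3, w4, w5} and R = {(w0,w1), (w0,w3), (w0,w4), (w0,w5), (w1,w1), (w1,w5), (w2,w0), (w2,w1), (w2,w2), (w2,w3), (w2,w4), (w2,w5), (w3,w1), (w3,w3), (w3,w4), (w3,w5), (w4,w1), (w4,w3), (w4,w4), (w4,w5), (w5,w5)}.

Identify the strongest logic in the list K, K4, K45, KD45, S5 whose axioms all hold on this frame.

Transitive (axiom 4): yes — every two-step R-path is closed by a direct edge.
Euclidean (axiom 5): no — w0 R w1 and w0 R w3, but not w1 R w3.
Serial (axiom D): yes — every world has a successor (e.g. w0 R w1).
Reflexive (axiom T): no — w0 is not related to itself.
So F validates K, K4; K45 would additionally require R to be Euclidean. The strongest is K4.

K4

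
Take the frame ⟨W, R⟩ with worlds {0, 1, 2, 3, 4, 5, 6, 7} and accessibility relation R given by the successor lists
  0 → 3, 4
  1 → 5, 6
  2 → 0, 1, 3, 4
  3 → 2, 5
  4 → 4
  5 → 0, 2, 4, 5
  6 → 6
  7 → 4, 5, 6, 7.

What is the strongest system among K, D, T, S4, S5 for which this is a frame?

D

Serial (axiom D): yes — every world has a successor (e.g. 0 R 3).
Reflexive (axiom T): no — 0 is not related to itself.
Transitive (axiom 4): no — 0 R 3 and 3 R 2, but not 0 R 2.
Euclidean (axiom 5): no — 0 R 3 and 0 R 4, but not 3 R 4.
So F validates K, D; T would additionally require R to be reflexive. The strongest is D.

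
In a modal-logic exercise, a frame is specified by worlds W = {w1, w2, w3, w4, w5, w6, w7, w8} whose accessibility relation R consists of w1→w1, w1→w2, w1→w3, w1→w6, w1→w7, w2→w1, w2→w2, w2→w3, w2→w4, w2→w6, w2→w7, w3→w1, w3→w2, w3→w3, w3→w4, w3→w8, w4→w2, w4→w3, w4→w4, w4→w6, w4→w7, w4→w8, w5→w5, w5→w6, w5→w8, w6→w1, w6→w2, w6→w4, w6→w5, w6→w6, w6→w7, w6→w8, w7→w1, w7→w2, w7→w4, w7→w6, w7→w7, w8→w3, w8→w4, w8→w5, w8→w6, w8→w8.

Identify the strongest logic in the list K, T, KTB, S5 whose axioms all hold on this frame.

Reflexive (axiom T): yes — every world is R-related to itself.
Symmetric (axiom B): yes — every pair in R has its reverse in R.
Euclidean (axiom 5): no — w1 R w3 and w1 R w6, but not w3 R w6.
So F validates K, T, KTB; S5 would additionally require R to be Euclidean. The strongest is KTB.

KTB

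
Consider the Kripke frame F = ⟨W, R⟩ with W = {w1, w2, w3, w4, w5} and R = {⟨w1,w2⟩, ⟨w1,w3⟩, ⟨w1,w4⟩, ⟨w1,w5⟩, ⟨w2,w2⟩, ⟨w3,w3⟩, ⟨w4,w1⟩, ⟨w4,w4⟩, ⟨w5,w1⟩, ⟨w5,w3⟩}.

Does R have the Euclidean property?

No

Euclidean: no — w1 R w2 and w1 R w3, but not w2 R w3.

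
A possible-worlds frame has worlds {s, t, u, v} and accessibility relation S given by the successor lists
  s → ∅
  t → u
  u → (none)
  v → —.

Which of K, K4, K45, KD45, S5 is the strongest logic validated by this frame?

K4

Transitive (axiom 4): yes — every two-step S-path is closed by a direct edge.
Euclidean (axiom 5): no — t S u and t S u, but not u S u.
Serial (axiom D): no — s has no S-successor.
Reflexive (axiom T): no — s is not related to itself.
So F validates K, K4; K45 would additionally require S to be Euclidean. The strongest is K4.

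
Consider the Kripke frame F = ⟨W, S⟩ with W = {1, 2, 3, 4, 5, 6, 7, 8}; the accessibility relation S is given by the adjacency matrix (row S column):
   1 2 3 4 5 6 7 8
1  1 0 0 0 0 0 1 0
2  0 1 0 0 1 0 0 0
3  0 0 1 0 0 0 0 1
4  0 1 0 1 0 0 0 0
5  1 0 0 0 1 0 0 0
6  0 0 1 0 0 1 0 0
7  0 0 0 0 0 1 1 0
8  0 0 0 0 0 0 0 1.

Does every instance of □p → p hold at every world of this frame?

Axiom T corresponds to the accessibility relation being reflexive.
Reflexive: yes — every world is S-related to itself.

Yes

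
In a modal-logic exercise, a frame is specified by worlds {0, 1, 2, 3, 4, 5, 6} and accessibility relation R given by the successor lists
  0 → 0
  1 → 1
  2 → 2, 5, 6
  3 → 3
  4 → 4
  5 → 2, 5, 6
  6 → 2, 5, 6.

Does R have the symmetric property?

Symmetric: yes — every pair in R has its reverse in R.

Yes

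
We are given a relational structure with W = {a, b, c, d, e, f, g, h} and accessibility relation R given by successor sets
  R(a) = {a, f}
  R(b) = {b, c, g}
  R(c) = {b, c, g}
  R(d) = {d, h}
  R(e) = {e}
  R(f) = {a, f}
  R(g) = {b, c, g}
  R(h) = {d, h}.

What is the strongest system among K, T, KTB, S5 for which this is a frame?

Reflexive (axiom T): yes — every world is R-related to itself.
Symmetric (axiom B): yes — every pair in R has its reverse in R.
Euclidean (axiom 5): yes — any two successors of a common world are R-related.
So F validates K, T, KTB, S5. The strongest is S5.

S5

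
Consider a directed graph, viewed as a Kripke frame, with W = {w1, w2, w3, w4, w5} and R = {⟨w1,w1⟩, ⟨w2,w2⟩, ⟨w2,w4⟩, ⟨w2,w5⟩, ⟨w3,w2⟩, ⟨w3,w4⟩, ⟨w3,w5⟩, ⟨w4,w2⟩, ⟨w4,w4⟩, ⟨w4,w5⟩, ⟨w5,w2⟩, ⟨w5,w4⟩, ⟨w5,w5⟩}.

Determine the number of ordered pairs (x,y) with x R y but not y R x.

Enumerating: (w3,w2), (w3,w4), (w3,w5).

3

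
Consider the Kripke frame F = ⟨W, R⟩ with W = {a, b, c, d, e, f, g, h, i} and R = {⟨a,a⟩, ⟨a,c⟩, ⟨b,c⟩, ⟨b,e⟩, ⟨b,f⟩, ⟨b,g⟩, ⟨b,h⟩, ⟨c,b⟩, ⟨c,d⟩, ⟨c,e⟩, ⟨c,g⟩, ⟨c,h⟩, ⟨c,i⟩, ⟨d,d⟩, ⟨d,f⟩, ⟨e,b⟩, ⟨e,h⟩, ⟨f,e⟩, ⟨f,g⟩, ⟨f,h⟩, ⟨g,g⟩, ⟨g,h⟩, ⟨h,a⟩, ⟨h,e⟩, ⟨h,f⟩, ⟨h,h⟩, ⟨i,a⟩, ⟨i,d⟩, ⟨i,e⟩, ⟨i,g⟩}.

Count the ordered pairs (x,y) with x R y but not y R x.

18

Enumerating: (a,c), (b,f), (b,g), (b,h), (c,d), (c,e), (c,g), (c,h), (c,i), (d,f), (f,e), (f,g), (g,h), (h,a), (i,a), (i,d), (i,e), (i,g).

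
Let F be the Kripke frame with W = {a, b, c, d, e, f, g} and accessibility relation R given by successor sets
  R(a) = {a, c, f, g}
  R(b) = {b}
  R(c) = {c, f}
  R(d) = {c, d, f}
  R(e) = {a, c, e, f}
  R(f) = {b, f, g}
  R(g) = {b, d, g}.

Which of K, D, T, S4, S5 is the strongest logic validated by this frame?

T

Serial (axiom D): yes — every world has a successor (e.g. a R a).
Reflexive (axiom T): yes — every world is R-related to itself.
Transitive (axiom 4): no — a R f and f R b, but not a R b.
Euclidean (axiom 5): no — a R c and a R g, but not c R g.
So F validates K, D, T; S4 would additionally require R to be transitive. The strongest is T.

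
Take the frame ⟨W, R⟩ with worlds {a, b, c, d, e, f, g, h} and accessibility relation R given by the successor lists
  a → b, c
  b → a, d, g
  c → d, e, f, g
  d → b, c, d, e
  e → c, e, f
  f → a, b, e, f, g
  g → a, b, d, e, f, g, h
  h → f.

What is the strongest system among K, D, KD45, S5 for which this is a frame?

Serial (axiom D): yes — every world has a successor (e.g. a R b).
Euclidean (axiom 5): no — a R b and a R c, but not b R c.
Transitive (axiom 4): no — a R b and b R d, but not a R d.
Reflexive (axiom T): no — a is not related to itself.
So F validates K, D; KD45 would additionally require R to be Euclidean and transitive. The strongest is D.

D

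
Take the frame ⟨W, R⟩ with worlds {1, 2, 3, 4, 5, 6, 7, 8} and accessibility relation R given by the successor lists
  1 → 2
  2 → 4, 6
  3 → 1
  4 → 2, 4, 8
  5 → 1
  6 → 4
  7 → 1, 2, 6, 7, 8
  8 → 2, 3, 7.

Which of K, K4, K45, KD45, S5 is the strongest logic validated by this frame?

K

Transitive (axiom 4): no — 1 R 2 and 2 R 4, but not 1 R 4.
Euclidean (axiom 5): no — 2 R 4 and 2 R 6, but not 4 R 6.
Serial (axiom D): yes — every world has a successor (e.g. 1 R 2).
Reflexive (axiom T): no — 1 is not related to itself.
So F validates K; K4 would additionally require R to be transitive. The strongest is K.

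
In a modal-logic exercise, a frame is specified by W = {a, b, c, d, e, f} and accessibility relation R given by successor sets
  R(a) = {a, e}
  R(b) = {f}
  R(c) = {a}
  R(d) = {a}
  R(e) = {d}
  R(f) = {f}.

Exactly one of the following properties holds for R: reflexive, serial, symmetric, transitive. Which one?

Reflexive: no — b is not related to itself.
Serial: yes — every world has a successor (e.g. a R a).
Symmetric: no — a R e but not e R a.
Transitive: no — a R e and e R d, but not a R d.
Only serial holds.

serial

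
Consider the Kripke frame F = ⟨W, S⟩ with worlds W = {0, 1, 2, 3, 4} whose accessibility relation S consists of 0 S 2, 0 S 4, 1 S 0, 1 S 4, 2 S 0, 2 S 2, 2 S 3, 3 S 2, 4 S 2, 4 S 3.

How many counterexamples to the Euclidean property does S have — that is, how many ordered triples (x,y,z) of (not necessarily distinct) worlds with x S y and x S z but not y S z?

10

Enumerating: (0,2,4), (0,4,4), (1,0,0), (1,4,0), (1,4,4), (2,0,0), (2,0,3), (2,3,0), (2,3,3), (4,3,3).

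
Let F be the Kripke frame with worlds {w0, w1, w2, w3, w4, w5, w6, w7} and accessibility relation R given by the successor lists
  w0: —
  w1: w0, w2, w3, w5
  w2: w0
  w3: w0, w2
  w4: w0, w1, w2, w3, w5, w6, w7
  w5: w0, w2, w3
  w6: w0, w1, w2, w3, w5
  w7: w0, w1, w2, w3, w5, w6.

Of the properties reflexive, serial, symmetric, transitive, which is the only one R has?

Reflexive: no — w0 is not related to itself.
Serial: no — w0 has no R-successor.
Symmetric: no — w1 R w0 but not w0 R w1.
Transitive: yes — every two-step R-path is closed by a direct edge.
Only transitive holds.

transitive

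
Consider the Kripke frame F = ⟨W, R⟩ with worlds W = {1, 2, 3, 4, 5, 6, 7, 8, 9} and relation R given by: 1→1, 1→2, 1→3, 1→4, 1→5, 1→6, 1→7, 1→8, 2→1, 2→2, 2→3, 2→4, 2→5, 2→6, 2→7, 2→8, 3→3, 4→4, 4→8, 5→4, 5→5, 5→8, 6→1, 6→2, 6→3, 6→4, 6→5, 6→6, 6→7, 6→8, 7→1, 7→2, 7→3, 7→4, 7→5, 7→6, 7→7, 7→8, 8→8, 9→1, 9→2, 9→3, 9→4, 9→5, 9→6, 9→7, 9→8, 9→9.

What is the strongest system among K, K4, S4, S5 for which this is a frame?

Transitive (axiom 4): yes — every two-step R-path is closed by a direct edge.
Reflexive (axiom T): yes — every world is R-related to itself.
Euclidean (axiom 5): no — 1 R 3 and 1 R 2, but not 3 R 2.
So F validates K, K4, S4; S5 would additionally require R to be Euclidean. The strongest is S4.

S4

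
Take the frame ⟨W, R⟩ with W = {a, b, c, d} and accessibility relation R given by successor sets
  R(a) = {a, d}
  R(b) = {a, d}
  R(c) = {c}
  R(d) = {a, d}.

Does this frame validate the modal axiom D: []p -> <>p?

Axiom D corresponds to the accessibility relation being serial.
Serial: yes — every world has a successor (e.g. a R a).

Yes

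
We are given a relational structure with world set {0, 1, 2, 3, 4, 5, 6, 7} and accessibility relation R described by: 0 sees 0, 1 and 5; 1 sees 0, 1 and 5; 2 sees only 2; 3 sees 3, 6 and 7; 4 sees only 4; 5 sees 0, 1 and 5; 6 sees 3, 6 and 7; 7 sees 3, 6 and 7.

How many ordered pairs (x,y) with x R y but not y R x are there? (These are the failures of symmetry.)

R is symmetric; there are no such tuples.

0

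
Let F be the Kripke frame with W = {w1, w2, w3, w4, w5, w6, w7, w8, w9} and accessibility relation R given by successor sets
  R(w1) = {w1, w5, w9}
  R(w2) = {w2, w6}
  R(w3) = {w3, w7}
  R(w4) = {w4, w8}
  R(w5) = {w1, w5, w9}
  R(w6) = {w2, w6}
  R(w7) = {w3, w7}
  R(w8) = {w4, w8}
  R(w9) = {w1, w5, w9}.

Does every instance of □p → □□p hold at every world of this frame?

The schema 4 characterises exactly the transitive frames.
Transitive: yes — every two-step R-path is closed by a direct edge.

Yes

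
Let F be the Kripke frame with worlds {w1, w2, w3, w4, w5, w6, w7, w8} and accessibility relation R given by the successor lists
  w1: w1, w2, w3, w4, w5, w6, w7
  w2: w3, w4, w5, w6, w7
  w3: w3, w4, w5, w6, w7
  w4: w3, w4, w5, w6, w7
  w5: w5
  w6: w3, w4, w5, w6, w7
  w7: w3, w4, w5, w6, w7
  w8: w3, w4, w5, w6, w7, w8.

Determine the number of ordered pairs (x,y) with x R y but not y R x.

20

Enumerating: (w1,w2), (w1,w3), (w1,w4), (w1,w5), (w1,w6), (w1,w7), (w2,w3), (w2,w4), (w2,w5), (w2,w6), (w2,w7), (w3,w5), … and 8 more.
Total: 20.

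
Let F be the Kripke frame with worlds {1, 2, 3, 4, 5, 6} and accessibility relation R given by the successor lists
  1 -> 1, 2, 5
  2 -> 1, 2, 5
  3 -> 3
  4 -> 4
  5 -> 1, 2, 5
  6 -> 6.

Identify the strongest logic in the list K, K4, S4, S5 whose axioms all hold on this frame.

S5

Transitive (axiom 4): yes — every two-step R-path is closed by a direct edge.
Reflexive (axiom T): yes — every world is R-related to itself.
Euclidean (axiom 5): yes — any two successors of a common world are R-related.
So F validates K, K4, S4, S5. The strongest is S5.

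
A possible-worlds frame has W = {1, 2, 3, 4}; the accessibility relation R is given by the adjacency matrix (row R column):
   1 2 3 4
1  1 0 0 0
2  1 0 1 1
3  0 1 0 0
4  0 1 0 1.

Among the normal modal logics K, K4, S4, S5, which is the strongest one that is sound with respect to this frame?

Transitive (axiom 4): no — 3 R 2 and 2 R 1, but not 3 R 1.
Reflexive (axiom T): no — 2 is not related to itself.
Euclidean (axiom 5): no — 2 R 1 and 2 R 3, but not 1 R 3.
So F validates K; K4 would additionally require R to be transitive. The strongest is K.

K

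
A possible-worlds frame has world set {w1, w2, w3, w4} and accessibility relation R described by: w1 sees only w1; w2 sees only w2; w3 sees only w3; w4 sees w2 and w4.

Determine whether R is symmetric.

No

Symmetric: no — w4 R w2 but not w2 R w4.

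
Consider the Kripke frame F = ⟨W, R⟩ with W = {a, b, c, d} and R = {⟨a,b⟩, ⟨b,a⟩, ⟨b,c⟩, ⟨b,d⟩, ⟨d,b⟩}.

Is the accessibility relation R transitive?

Transitive: no — a R b and b R c, but not a R c.

No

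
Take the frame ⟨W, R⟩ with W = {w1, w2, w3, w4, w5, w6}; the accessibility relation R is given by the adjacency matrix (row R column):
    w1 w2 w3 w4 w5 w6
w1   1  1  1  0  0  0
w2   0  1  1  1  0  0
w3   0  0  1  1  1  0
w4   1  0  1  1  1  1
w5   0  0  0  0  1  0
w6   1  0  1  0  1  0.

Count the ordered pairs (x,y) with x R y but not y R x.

11

Enumerating: (w1,w2), (w1,w3), (w2,w3), (w2,w4), (w3,w5), (w4,w1), (w4,w5), (w4,w6), (w6,w1), (w6,w3), (w6,w5).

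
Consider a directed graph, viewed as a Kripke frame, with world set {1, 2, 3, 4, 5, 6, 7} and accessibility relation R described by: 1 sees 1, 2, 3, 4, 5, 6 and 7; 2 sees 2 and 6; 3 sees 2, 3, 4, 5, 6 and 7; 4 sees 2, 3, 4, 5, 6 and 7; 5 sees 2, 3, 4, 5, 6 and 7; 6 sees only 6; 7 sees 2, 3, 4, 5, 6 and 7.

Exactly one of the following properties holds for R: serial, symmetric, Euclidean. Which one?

Serial: yes — every world has a successor (e.g. 1 R 1).
Symmetric: no — 1 R 2 but not 2 R 1.
Euclidean: no — 1 R 2 and 1 R 3, but not 2 R 3.
Only serial holds.

serial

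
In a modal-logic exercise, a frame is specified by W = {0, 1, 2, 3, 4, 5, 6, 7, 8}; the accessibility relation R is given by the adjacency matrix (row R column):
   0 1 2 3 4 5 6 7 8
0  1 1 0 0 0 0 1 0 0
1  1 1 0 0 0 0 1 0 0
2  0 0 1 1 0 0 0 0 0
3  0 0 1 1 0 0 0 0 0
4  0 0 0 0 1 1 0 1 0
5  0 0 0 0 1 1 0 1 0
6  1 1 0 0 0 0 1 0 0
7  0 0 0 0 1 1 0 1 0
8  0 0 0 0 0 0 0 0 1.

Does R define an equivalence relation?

Reflexive: yes — every world is R-related to itself.
Symmetric: yes — every pair in R has its reverse in R.
Transitive: yes — every two-step R-path is closed by a direct edge.
So R is an equivalence relation.

Yes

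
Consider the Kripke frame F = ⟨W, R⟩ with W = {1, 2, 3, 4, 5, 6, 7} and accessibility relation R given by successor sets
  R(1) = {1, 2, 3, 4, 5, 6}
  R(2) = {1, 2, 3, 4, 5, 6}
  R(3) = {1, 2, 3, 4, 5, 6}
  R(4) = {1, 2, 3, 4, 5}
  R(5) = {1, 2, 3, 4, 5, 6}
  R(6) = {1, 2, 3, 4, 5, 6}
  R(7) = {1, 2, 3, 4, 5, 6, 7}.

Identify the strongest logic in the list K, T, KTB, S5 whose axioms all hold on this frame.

T

Reflexive (axiom T): yes — every world is R-related to itself.
Symmetric (axiom B): no — 6 R 4 but not 4 R 6.
Euclidean (axiom 5): no — 1 R 4 and 1 R 6, but not 4 R 6.
So F validates K, T; KTB would additionally require R to be symmetric. The strongest is T.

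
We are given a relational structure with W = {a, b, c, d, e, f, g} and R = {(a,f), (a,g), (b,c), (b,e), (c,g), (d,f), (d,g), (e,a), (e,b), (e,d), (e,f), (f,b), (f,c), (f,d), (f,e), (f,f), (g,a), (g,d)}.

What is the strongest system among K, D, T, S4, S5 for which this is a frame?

D

Serial (axiom D): yes — every world has a successor (e.g. a R f).
Reflexive (axiom T): no — a is not related to itself.
Transitive (axiom 4): no — a R f and f R b, but not a R b.
Euclidean (axiom 5): no — a R f and a R g, but not f R g.
So F validates K, D; T would additionally require R to be reflexive. The strongest is D.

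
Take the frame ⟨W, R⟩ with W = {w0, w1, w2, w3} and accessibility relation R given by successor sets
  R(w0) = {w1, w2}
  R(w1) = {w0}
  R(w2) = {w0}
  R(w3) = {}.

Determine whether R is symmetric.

Symmetric: yes — every pair in R has its reverse in R.

Yes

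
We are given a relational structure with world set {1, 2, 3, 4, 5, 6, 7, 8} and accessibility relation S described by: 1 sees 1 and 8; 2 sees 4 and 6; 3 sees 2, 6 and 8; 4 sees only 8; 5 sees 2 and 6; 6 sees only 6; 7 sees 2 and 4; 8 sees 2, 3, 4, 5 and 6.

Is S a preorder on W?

No

Reflexive: no — 2 is not related to itself.
Transitive: no — 1 S 8 and 8 S 2, but not 1 S 2.
So S is not a preorder.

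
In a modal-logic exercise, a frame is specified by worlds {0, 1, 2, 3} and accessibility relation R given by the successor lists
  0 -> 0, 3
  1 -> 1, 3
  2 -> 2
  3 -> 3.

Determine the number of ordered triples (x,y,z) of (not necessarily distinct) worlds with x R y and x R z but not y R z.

Enumerating: (0,3,0), (1,3,1).

2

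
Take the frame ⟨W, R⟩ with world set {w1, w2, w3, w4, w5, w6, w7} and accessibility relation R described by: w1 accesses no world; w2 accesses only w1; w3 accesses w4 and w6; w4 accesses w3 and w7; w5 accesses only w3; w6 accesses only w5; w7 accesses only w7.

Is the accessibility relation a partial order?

No

Reflexive: no — w1 is not related to itself.
Transitive: no — w3 R w4 and w4 R w7, but not w3 R w7.
Antisymmetric: no — w3 R w4 and w4 R w3 with w3 ≠ w4.
So R is not a partial order.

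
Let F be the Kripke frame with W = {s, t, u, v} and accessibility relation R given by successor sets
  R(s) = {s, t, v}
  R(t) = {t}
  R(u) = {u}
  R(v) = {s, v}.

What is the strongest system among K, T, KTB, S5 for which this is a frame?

T

Reflexive (axiom T): yes — every world is R-related to itself.
Symmetric (axiom B): no — s R t but not t R s.
Euclidean (axiom 5): no — s R t and s R v, but not t R v.
So F validates K, T; KTB would additionally require R to be symmetric. The strongest is T.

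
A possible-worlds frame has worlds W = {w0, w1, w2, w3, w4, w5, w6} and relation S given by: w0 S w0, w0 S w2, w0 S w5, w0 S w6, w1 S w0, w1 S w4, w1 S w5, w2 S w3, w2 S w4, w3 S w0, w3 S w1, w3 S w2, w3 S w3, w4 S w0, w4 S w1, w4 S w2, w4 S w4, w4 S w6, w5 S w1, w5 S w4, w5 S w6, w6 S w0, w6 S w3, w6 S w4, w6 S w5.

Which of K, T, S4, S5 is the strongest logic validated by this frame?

Reflexive (axiom T): no — w1 is not related to itself.
Transitive (axiom 4): no — w0 S w2 and w2 S w3, but not w0 S w3.
Euclidean (axiom 5): no — w0 S w2 and w0 S w5, but not w2 S w5.
So F validates K; T would additionally require S to be reflexive. The strongest is K.

K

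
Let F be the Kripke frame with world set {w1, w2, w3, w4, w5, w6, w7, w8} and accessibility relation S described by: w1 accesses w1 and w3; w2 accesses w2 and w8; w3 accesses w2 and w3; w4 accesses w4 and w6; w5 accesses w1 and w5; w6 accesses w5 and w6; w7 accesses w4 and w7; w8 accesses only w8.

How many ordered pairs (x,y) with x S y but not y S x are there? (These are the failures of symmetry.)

7

Enumerating: (w1,w3), (w2,w8), (w3,w2), (w4,w6), (w5,w1), (w6,w5), (w7,w4).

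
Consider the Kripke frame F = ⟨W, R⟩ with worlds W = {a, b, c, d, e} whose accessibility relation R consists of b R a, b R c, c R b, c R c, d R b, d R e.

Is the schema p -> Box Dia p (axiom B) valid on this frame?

No

By correspondence theory, B is valid on a frame iff R is symmetric.
Symmetric: no — b R a but not a R b.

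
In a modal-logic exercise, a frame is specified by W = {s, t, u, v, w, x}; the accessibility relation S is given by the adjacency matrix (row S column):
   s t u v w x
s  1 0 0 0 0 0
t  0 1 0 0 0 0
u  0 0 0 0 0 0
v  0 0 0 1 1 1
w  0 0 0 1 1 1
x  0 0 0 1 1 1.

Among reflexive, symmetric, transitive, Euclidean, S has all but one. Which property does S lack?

reflexive

Reflexive: no — u is not related to itself.
Symmetric: yes — every pair in S has its reverse in S.
Transitive: yes — every two-step S-path is closed by a direct edge.
Euclidean: yes — any two successors of a common world are S-related.
Only reflexive fails.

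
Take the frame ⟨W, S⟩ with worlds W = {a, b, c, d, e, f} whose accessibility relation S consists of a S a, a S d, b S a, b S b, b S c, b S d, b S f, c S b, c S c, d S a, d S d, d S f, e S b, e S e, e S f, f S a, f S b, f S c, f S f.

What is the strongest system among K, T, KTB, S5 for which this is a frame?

Reflexive (axiom T): yes — every world is S-related to itself.
Symmetric (axiom B): no — b S a but not a S b.
Euclidean (axiom 5): no — b S a and b S c, but not a S c.
So F validates K, T; KTB would additionally require S to be symmetric. The strongest is T.

T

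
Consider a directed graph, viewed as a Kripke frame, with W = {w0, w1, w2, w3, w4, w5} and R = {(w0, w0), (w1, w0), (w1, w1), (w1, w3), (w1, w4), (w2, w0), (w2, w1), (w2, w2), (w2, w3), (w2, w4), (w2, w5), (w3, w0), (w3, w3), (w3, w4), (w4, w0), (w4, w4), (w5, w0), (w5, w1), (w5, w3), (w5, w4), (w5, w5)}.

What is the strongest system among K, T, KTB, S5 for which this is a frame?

Reflexive (axiom T): yes — every world is R-related to itself.
Symmetric (axiom B): no — w1 R w0 but not w0 R w1.
Euclidean (axiom 5): no — w1 R w0 and w1 R w3, but not w0 R w3.
So F validates K, T; KTB would additionally require R to be symmetric. The strongest is T.

T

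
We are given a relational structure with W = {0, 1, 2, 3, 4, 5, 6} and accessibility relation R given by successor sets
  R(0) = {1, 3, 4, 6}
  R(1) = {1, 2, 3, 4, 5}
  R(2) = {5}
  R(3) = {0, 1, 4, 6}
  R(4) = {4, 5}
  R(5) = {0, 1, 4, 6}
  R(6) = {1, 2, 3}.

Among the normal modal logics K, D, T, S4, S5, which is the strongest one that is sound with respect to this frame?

D

Serial (axiom D): yes — every world has a successor (e.g. 0 R 1).
Reflexive (axiom T): no — 0 is not related to itself.
Transitive (axiom 4): no — 0 R 1 and 1 R 2, but not 0 R 2.
Euclidean (axiom 5): no — 0 R 1 and 0 R 6, but not 1 R 6.
So F validates K, D; T would additionally require R to be reflexive. The strongest is D.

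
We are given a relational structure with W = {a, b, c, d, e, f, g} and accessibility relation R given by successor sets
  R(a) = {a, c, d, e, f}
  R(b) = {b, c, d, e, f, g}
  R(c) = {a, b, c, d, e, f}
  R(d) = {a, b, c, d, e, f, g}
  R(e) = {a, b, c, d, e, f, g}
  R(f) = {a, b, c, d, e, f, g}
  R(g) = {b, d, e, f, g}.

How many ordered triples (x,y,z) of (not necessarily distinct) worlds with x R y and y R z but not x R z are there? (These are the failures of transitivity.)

Enumerating: (a,c,b), (a,d,b), (a,d,g), (a,e,b), (a,e,g), (a,f,b), (a,f,g), (b,c,a), (b,d,a), (b,e,a), (b,f,a), (c,b,g), … and 10 more.
Total: 22.

22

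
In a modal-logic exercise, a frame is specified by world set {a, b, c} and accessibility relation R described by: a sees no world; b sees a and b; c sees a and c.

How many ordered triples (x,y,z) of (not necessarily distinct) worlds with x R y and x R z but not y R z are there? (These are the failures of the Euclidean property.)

4

Enumerating: (b,a,a), (b,a,b), (c,a,a), (c,a,c).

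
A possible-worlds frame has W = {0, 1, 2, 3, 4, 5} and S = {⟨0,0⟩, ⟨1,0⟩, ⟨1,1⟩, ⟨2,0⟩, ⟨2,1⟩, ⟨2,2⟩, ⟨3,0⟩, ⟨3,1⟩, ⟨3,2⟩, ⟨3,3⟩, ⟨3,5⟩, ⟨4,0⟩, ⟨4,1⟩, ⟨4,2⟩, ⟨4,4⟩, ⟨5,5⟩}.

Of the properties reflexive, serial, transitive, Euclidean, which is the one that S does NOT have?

Reflexive: yes — every world is S-related to itself.
Serial: yes — every world has a successor (e.g. 0 S 0).
Transitive: yes — every two-step S-path is closed by a direct edge.
Euclidean: no — 2 S 0 and 2 S 1, but not 0 S 1.
Only Euclidean fails.

Euclidean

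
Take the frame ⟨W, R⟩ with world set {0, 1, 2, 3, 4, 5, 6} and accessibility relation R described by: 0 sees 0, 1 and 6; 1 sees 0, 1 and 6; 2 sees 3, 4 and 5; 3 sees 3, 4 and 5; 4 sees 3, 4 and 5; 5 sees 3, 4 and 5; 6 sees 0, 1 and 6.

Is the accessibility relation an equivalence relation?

No

Reflexive: no — 2 is not related to itself.
Symmetric: no — 2 R 3 but not 3 R 2.
Transitive: yes — every two-step R-path is closed by a direct edge.
So R is not an equivalence relation.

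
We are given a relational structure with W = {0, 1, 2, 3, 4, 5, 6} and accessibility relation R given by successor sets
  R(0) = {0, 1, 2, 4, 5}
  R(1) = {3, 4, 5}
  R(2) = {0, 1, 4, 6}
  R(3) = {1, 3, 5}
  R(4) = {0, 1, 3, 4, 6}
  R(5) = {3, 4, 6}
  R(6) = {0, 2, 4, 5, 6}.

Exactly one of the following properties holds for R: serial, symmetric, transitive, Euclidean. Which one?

serial

Serial: yes — every world has a successor (e.g. 0 R 0).
Symmetric: no — 0 R 1 but not 1 R 0.
Transitive: no — 0 R 1 and 1 R 3, but not 0 R 3.
Euclidean: no — 0 R 1 and 0 R 2, but not 1 R 2.
Only serial holds.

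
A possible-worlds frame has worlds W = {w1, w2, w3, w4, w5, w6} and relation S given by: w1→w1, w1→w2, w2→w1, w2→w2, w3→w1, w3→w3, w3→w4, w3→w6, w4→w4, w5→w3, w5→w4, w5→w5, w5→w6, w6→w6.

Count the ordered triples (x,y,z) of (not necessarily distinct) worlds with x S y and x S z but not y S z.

Enumerating: (w3,w1,w3), (w3,w1,w4), (w3,w1,w6), (w3,w4,w1), (w3,w4,w3), (w3,w4,w6), (w3,w6,w1), (w3,w6,w3), (w3,w6,w4), (w5,w3,w5), (w5,w4,w3), (w5,w4,w5), (w5,w4,w6), (w5,w6,w3), (w5,w6,w4), (w5,w6,w5).

16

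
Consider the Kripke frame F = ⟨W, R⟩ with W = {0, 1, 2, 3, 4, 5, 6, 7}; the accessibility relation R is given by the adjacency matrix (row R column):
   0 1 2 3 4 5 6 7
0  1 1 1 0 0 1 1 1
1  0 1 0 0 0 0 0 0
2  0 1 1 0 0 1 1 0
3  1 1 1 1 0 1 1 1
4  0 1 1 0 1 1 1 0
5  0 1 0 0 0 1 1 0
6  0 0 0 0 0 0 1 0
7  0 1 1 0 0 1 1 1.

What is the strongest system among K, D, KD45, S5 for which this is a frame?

Serial (axiom D): yes — every world has a successor (e.g. 0 R 0).
Euclidean (axiom 5): no — 0 R 1 and 0 R 2, but not 1 R 2.
Transitive (axiom 4): yes — every two-step R-path is closed by a direct edge.
Reflexive (axiom T): yes — every world is R-related to itself.
So F validates K, D; KD45 would additionally require R to be Euclidean. The strongest is D.

D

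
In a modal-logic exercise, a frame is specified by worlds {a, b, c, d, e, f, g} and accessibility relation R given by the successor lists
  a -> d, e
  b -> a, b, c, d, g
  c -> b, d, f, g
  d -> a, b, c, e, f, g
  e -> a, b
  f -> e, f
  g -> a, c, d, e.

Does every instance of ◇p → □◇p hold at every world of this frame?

No

Axiom 5 corresponds to the accessibility relation being Euclidean.
Euclidean: no — a R e and a R d, but not e R d.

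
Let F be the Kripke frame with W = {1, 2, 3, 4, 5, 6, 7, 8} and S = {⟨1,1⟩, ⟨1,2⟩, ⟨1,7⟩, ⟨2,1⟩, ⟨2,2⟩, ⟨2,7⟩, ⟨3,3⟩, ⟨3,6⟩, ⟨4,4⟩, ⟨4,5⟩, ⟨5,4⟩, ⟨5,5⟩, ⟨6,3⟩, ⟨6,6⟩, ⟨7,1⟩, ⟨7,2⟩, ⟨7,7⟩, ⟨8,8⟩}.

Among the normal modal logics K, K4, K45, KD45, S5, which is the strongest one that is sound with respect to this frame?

Transitive (axiom 4): yes — every two-step S-path is closed by a direct edge.
Euclidean (axiom 5): yes — any two successors of a common world are S-related.
Serial (axiom D): yes — every world has a successor (e.g. 1 S 1).
Reflexive (axiom T): yes — every world is S-related to itself.
So F validates K, K4, K45, KD45, S5. The strongest is S5.

S5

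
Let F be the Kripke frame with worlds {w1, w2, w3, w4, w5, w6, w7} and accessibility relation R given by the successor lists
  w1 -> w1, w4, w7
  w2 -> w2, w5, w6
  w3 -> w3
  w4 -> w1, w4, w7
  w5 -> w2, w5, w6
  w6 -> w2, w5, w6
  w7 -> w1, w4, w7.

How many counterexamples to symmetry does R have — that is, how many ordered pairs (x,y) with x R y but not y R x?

R is symmetric; there are no such tuples.

0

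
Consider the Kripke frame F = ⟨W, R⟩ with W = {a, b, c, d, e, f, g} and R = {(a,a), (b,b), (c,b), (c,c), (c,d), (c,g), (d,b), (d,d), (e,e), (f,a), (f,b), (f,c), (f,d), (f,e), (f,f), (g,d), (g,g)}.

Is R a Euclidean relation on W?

No

Euclidean: no — c R b and c R d, but not b R d.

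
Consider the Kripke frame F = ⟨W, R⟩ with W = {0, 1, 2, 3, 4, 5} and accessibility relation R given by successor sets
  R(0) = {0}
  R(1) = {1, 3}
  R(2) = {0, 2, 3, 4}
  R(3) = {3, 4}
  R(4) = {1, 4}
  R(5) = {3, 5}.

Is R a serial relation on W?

Yes

Serial: yes — every world has a successor (e.g. 0 R 0).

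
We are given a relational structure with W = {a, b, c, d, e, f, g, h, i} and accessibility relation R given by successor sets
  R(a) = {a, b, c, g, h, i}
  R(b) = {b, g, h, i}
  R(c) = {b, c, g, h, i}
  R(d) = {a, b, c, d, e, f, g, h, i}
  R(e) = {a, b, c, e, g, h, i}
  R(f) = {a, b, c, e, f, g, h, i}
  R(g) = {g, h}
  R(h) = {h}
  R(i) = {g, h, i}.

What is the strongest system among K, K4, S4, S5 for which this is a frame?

S4

Transitive (axiom 4): yes — every two-step R-path is closed by a direct edge.
Reflexive (axiom T): yes — every world is R-related to itself.
Euclidean (axiom 5): no — a R b and a R c, but not b R c.
So F validates K, K4, S4; S5 would additionally require R to be Euclidean. The strongest is S4.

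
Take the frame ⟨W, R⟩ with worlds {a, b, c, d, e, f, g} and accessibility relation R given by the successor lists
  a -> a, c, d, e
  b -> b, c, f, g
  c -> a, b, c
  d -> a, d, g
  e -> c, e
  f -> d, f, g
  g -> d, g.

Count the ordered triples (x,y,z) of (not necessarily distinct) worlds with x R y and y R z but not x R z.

Enumerating: (a,c,b), (a,d,g), (b,c,a), (b,f,d), (b,g,d), (c,a,d), (c,a,e), (c,b,f), (c,b,g), (d,a,c), (d,a,e), (e,c,a), (e,c,b), (f,d,a), (g,d,a).

15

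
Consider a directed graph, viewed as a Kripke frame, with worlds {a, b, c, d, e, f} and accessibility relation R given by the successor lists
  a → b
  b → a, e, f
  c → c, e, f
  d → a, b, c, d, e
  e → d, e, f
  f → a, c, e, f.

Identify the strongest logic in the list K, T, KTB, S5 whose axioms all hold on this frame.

Reflexive (axiom T): no — a is not related to itself.
Symmetric (axiom B): no — b R e but not e R b.
Euclidean (axiom 5): no — b R a and b R e, but not a R e.
So F validates K; T would additionally require R to be reflexive. The strongest is K.

K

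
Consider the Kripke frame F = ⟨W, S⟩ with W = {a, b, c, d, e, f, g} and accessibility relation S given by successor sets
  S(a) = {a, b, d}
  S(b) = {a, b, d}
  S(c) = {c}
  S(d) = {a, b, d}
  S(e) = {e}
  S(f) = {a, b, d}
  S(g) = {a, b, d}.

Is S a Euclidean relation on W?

Yes

Euclidean: yes — any two successors of a common world are S-related.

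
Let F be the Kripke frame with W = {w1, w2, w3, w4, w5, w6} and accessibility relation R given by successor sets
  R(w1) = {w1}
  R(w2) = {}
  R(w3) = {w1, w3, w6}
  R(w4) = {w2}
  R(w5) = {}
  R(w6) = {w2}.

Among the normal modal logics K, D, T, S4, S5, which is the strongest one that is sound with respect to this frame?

Serial (axiom D): no — w2 has no R-successor.
Reflexive (axiom T): no — w2 is not related to itself.
Transitive (axiom 4): no — w3 R w6 and w6 R w2, but not w3 R w2.
Euclidean (axiom 5): no — w3 R w1 and w3 R w6, but not w1 R w6.
So F validates K; D would additionally require R to be serial. The strongest is K.

K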